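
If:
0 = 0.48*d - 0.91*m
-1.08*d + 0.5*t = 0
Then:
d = 0.462962962962963*t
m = 0.244200244200244*t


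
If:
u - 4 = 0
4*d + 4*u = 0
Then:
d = -4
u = 4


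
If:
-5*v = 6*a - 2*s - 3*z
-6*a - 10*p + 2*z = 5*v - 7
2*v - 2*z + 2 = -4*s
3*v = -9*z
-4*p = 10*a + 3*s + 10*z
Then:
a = -257/1520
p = 2433/3040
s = -381/760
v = 3/1520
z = -1/1520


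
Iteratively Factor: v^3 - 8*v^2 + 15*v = (v - 3)*(v^2 - 5*v) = (v - 5)*(v - 3)*(v)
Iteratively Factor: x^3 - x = (x - 1)*(x^2 + x) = x*(x - 1)*(x + 1)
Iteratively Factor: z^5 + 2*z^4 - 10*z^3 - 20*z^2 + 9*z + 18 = (z - 3)*(z^4 + 5*z^3 + 5*z^2 - 5*z - 6) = (z - 3)*(z + 3)*(z^3 + 2*z^2 - z - 2) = (z - 3)*(z + 1)*(z + 3)*(z^2 + z - 2) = (z - 3)*(z + 1)*(z + 2)*(z + 3)*(z - 1)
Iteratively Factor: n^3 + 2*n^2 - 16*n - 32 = (n + 4)*(n^2 - 2*n - 8) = (n - 4)*(n + 4)*(n + 2)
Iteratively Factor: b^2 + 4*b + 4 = (b + 2)*(b + 2)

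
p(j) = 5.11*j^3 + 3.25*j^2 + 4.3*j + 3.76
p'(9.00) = 1304.53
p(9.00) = 4030.90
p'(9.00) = 1304.53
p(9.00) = 4030.90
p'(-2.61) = 91.76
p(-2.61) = -76.18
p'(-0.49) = 4.80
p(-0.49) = 1.83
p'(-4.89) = 339.09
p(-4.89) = -537.07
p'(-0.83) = 9.47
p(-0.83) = -0.49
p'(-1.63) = 34.44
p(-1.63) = -16.74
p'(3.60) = 226.38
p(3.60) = 299.77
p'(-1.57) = 31.88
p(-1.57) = -14.76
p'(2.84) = 146.41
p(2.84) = 159.24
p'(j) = 15.33*j^2 + 6.5*j + 4.3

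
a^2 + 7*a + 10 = (a + 2)*(a + 5)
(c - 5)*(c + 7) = c^2 + 2*c - 35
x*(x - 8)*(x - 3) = x^3 - 11*x^2 + 24*x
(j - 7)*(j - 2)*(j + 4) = j^3 - 5*j^2 - 22*j + 56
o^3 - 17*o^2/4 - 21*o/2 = o*(o - 6)*(o + 7/4)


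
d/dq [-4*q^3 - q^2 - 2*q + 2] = -12*q^2 - 2*q - 2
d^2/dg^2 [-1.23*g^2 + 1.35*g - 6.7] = -2.46000000000000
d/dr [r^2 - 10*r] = 2*r - 10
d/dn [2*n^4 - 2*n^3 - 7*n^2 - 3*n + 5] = 8*n^3 - 6*n^2 - 14*n - 3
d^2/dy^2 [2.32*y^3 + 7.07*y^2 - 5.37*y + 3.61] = 13.92*y + 14.14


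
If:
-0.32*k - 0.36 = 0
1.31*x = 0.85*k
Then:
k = -1.12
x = -0.73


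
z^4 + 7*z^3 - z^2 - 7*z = z*(z - 1)*(z + 1)*(z + 7)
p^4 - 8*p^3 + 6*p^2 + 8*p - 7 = (p - 7)*(p - 1)^2*(p + 1)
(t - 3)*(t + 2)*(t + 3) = t^3 + 2*t^2 - 9*t - 18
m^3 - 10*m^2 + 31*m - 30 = (m - 5)*(m - 3)*(m - 2)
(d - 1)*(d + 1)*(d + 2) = d^3 + 2*d^2 - d - 2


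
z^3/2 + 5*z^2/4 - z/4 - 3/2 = (z/2 + 1)*(z - 1)*(z + 3/2)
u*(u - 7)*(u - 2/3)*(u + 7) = u^4 - 2*u^3/3 - 49*u^2 + 98*u/3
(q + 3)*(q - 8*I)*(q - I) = q^3 + 3*q^2 - 9*I*q^2 - 8*q - 27*I*q - 24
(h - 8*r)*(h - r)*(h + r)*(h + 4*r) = h^4 - 4*h^3*r - 33*h^2*r^2 + 4*h*r^3 + 32*r^4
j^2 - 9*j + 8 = (j - 8)*(j - 1)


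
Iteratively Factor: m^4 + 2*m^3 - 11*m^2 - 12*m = (m)*(m^3 + 2*m^2 - 11*m - 12) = m*(m + 1)*(m^2 + m - 12) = m*(m - 3)*(m + 1)*(m + 4)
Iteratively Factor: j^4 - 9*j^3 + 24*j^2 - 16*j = (j - 4)*(j^3 - 5*j^2 + 4*j) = (j - 4)*(j - 1)*(j^2 - 4*j) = (j - 4)^2*(j - 1)*(j)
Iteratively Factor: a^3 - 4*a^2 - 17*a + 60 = (a - 3)*(a^2 - a - 20) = (a - 3)*(a + 4)*(a - 5)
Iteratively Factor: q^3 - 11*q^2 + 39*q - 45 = (q - 3)*(q^2 - 8*q + 15) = (q - 3)^2*(q - 5)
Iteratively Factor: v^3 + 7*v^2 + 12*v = (v + 4)*(v^2 + 3*v) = (v + 3)*(v + 4)*(v)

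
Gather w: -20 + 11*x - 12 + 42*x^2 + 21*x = 42*x^2 + 32*x - 32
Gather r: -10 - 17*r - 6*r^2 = -6*r^2 - 17*r - 10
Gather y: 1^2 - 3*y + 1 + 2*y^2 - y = 2*y^2 - 4*y + 2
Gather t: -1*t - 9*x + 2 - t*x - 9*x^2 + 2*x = t*(-x - 1) - 9*x^2 - 7*x + 2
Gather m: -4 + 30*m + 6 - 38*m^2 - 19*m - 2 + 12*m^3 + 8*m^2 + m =12*m^3 - 30*m^2 + 12*m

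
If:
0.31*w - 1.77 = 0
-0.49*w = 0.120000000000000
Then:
No Solution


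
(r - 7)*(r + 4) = r^2 - 3*r - 28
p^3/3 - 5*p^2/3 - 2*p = p*(p/3 + 1/3)*(p - 6)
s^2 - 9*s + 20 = (s - 5)*(s - 4)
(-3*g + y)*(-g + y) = 3*g^2 - 4*g*y + y^2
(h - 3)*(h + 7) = h^2 + 4*h - 21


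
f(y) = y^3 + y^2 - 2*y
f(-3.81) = -33.17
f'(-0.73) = -1.86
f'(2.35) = 19.27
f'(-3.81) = 33.93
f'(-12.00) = 406.00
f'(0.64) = 0.51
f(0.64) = -0.61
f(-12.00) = -1560.00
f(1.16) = 0.59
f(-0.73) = 1.60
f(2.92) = 27.58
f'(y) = 3*y^2 + 2*y - 2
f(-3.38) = -20.43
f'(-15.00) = 643.00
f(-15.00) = -3120.00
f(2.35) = 13.80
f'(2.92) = 29.42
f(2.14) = 10.10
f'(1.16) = 4.36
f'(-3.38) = 25.51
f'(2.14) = 16.02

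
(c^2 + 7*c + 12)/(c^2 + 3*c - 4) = (c + 3)/(c - 1)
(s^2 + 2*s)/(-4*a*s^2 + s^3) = (s + 2)/(s*(-4*a + s))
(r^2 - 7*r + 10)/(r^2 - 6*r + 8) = (r - 5)/(r - 4)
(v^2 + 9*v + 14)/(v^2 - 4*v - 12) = (v + 7)/(v - 6)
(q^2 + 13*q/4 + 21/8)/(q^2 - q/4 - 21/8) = (4*q + 7)/(4*q - 7)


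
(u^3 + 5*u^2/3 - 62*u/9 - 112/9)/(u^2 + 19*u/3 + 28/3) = (3*u^2 - 2*u - 16)/(3*(u + 4))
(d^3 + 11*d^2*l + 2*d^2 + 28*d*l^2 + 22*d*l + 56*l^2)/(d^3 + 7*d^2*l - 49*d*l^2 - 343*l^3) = (d^2 + 4*d*l + 2*d + 8*l)/(d^2 - 49*l^2)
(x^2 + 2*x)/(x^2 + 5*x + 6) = x/(x + 3)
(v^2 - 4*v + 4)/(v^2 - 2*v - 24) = (-v^2 + 4*v - 4)/(-v^2 + 2*v + 24)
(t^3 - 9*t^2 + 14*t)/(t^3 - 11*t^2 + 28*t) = (t - 2)/(t - 4)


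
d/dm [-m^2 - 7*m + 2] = -2*m - 7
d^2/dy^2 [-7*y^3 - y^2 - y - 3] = -42*y - 2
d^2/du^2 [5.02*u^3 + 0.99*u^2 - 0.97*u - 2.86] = 30.12*u + 1.98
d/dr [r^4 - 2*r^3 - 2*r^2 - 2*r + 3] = 4*r^3 - 6*r^2 - 4*r - 2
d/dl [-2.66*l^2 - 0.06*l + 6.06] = -5.32*l - 0.06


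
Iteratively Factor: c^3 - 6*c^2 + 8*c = (c - 4)*(c^2 - 2*c) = c*(c - 4)*(c - 2)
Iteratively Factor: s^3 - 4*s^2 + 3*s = (s - 1)*(s^2 - 3*s) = s*(s - 1)*(s - 3)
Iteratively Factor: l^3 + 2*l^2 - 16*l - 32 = (l - 4)*(l^2 + 6*l + 8) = (l - 4)*(l + 4)*(l + 2)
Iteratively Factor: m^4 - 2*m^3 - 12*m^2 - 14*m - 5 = (m - 5)*(m^3 + 3*m^2 + 3*m + 1) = (m - 5)*(m + 1)*(m^2 + 2*m + 1) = (m - 5)*(m + 1)^2*(m + 1)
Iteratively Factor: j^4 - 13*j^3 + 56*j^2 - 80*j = (j - 5)*(j^3 - 8*j^2 + 16*j) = (j - 5)*(j - 4)*(j^2 - 4*j) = j*(j - 5)*(j - 4)*(j - 4)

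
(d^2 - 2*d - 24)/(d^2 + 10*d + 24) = (d - 6)/(d + 6)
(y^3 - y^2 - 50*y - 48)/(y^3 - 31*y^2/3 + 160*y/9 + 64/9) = 9*(y^2 + 7*y + 6)/(9*y^2 - 21*y - 8)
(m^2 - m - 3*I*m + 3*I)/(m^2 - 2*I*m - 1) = (-m^2 + m + 3*I*m - 3*I)/(-m^2 + 2*I*m + 1)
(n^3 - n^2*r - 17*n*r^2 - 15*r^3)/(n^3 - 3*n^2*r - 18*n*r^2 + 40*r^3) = (-n^2 - 4*n*r - 3*r^2)/(-n^2 - 2*n*r + 8*r^2)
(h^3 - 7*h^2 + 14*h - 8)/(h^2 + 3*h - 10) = (h^2 - 5*h + 4)/(h + 5)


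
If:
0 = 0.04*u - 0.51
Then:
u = 12.75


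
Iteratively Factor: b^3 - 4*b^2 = (b - 4)*(b^2) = b*(b - 4)*(b)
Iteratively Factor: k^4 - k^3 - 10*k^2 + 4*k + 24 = (k - 2)*(k^3 + k^2 - 8*k - 12) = (k - 2)*(k + 2)*(k^2 - k - 6) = (k - 2)*(k + 2)^2*(k - 3)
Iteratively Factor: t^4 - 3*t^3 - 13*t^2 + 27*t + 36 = (t - 4)*(t^3 + t^2 - 9*t - 9) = (t - 4)*(t + 3)*(t^2 - 2*t - 3) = (t - 4)*(t - 3)*(t + 3)*(t + 1)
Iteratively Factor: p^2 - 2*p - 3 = (p + 1)*(p - 3)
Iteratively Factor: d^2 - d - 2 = (d + 1)*(d - 2)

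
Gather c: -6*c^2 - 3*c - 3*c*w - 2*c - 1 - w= -6*c^2 + c*(-3*w - 5) - w - 1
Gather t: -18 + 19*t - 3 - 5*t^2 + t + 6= -5*t^2 + 20*t - 15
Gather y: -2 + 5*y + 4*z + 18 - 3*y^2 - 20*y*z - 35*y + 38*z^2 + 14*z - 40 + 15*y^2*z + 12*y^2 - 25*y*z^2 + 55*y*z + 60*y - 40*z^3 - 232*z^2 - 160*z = y^2*(15*z + 9) + y*(-25*z^2 + 35*z + 30) - 40*z^3 - 194*z^2 - 142*z - 24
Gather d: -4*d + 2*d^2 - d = 2*d^2 - 5*d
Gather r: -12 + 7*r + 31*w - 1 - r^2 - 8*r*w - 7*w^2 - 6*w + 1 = -r^2 + r*(7 - 8*w) - 7*w^2 + 25*w - 12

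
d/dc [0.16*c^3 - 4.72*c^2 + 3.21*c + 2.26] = 0.48*c^2 - 9.44*c + 3.21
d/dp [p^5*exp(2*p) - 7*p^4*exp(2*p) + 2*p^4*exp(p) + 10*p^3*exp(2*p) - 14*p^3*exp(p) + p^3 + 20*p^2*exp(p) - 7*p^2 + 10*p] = 2*p^5*exp(2*p) - 9*p^4*exp(2*p) + 2*p^4*exp(p) - 8*p^3*exp(2*p) - 6*p^3*exp(p) + 30*p^2*exp(2*p) - 22*p^2*exp(p) + 3*p^2 + 40*p*exp(p) - 14*p + 10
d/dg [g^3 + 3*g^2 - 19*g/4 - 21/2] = 3*g^2 + 6*g - 19/4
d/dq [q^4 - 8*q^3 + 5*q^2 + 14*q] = 4*q^3 - 24*q^2 + 10*q + 14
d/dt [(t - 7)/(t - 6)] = (t - 6)^(-2)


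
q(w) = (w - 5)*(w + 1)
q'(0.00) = -4.00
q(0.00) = -5.00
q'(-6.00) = -16.00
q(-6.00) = 55.00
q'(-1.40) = -6.80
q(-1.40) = 2.56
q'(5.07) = 6.14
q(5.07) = 0.42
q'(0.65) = -2.70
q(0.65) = -7.18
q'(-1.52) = -7.04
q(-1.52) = 3.39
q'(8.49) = 12.98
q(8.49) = 33.12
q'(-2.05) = -8.10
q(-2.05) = 7.40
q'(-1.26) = -6.52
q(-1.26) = 1.63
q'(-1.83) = -7.66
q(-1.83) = 5.67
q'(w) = 2*w - 4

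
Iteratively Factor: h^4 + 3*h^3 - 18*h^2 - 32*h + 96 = (h - 3)*(h^3 + 6*h^2 - 32) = (h - 3)*(h + 4)*(h^2 + 2*h - 8) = (h - 3)*(h - 2)*(h + 4)*(h + 4)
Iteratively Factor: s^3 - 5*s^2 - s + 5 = (s - 5)*(s^2 - 1) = (s - 5)*(s - 1)*(s + 1)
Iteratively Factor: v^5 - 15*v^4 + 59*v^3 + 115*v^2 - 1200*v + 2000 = (v - 5)*(v^4 - 10*v^3 + 9*v^2 + 160*v - 400) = (v - 5)*(v - 4)*(v^3 - 6*v^2 - 15*v + 100) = (v - 5)^2*(v - 4)*(v^2 - v - 20) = (v - 5)^2*(v - 4)*(v + 4)*(v - 5)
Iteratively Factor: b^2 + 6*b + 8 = (b + 2)*(b + 4)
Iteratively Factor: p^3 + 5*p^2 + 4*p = (p)*(p^2 + 5*p + 4) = p*(p + 1)*(p + 4)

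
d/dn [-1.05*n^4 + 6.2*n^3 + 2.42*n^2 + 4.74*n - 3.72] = -4.2*n^3 + 18.6*n^2 + 4.84*n + 4.74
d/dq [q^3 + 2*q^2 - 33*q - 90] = 3*q^2 + 4*q - 33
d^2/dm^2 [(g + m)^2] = 2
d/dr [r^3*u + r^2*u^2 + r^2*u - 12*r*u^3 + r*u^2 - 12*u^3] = u*(3*r^2 + 2*r*u + 2*r - 12*u^2 + u)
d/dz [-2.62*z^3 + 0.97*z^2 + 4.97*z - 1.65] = -7.86*z^2 + 1.94*z + 4.97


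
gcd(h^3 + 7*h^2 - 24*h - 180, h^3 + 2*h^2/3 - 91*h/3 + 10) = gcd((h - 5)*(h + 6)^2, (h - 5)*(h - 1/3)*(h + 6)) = h^2 + h - 30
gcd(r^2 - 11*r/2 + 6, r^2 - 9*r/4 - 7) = r - 4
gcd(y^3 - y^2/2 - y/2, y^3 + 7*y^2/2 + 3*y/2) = y^2 + y/2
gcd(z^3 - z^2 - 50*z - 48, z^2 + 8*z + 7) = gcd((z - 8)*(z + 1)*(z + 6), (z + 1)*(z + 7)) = z + 1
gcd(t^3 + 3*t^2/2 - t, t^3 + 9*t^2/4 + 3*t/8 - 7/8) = t - 1/2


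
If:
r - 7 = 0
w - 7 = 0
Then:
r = 7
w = 7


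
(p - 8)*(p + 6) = p^2 - 2*p - 48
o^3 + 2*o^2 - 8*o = o*(o - 2)*(o + 4)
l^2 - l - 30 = (l - 6)*(l + 5)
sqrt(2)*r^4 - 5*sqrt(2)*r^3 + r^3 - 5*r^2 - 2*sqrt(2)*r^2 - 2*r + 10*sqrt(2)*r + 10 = (r - 5)*(r - sqrt(2))*(r + sqrt(2))*(sqrt(2)*r + 1)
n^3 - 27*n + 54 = (n - 3)^2*(n + 6)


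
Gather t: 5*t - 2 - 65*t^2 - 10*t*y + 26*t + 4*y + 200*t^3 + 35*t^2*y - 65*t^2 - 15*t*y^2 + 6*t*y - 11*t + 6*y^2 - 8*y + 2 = 200*t^3 + t^2*(35*y - 130) + t*(-15*y^2 - 4*y + 20) + 6*y^2 - 4*y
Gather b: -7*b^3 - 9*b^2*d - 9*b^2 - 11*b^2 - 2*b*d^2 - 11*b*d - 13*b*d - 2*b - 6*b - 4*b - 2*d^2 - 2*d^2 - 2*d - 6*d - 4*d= -7*b^3 + b^2*(-9*d - 20) + b*(-2*d^2 - 24*d - 12) - 4*d^2 - 12*d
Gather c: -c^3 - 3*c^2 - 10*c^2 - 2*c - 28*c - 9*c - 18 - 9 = -c^3 - 13*c^2 - 39*c - 27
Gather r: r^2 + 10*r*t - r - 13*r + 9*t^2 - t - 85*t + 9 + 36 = r^2 + r*(10*t - 14) + 9*t^2 - 86*t + 45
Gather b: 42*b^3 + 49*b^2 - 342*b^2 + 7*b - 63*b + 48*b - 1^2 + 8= 42*b^3 - 293*b^2 - 8*b + 7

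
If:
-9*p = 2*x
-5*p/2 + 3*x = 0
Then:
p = 0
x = 0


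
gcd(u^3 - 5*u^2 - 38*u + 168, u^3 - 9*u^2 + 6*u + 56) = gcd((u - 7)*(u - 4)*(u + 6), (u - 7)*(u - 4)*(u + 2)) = u^2 - 11*u + 28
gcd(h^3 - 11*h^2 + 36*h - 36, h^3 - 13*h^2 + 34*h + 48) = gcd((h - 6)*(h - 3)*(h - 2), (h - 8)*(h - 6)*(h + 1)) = h - 6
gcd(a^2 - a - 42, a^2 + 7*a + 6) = a + 6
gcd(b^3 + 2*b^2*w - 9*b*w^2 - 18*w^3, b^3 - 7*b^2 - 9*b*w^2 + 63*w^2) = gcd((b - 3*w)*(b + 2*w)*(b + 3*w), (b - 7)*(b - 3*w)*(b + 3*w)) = -b^2 + 9*w^2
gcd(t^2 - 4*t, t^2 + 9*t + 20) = 1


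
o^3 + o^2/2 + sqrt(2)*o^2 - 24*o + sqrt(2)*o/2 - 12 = (o + 1/2)*(o - 3*sqrt(2))*(o + 4*sqrt(2))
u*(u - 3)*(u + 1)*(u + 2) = u^4 - 7*u^2 - 6*u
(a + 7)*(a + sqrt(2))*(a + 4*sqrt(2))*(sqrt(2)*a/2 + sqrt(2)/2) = sqrt(2)*a^4/2 + 5*a^3 + 4*sqrt(2)*a^3 + 15*sqrt(2)*a^2/2 + 40*a^2 + 35*a + 32*sqrt(2)*a + 28*sqrt(2)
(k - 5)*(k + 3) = k^2 - 2*k - 15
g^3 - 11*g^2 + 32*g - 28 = (g - 7)*(g - 2)^2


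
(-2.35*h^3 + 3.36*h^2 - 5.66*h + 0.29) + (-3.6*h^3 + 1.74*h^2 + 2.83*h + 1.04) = -5.95*h^3 + 5.1*h^2 - 2.83*h + 1.33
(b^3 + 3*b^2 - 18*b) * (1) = b^3 + 3*b^2 - 18*b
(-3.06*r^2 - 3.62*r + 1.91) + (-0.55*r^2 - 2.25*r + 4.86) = -3.61*r^2 - 5.87*r + 6.77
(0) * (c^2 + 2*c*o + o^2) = 0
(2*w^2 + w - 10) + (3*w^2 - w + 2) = 5*w^2 - 8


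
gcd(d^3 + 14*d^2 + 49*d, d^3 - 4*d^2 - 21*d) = d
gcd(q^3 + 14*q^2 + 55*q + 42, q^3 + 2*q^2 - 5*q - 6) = q + 1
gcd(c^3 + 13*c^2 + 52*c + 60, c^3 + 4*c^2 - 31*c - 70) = c + 2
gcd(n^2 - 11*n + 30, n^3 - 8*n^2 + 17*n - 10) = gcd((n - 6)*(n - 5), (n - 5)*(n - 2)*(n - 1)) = n - 5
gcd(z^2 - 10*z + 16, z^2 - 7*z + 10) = z - 2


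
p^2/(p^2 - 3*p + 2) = p^2/(p^2 - 3*p + 2)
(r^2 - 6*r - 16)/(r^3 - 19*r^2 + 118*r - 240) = (r + 2)/(r^2 - 11*r + 30)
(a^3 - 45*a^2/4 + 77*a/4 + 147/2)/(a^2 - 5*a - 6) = (4*a^2 - 21*a - 49)/(4*(a + 1))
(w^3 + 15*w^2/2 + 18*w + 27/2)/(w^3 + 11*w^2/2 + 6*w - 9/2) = (2*w + 3)/(2*w - 1)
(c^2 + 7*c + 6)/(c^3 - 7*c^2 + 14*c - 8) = (c^2 + 7*c + 6)/(c^3 - 7*c^2 + 14*c - 8)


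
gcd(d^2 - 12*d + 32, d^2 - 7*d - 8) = d - 8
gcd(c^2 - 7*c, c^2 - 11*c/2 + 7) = 1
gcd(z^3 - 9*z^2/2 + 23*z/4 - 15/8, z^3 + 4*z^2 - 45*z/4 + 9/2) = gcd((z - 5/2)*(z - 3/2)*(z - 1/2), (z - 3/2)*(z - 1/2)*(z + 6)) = z^2 - 2*z + 3/4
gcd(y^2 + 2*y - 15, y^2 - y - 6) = y - 3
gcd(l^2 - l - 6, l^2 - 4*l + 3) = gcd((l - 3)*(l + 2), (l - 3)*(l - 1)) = l - 3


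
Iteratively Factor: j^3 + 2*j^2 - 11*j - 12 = (j + 1)*(j^2 + j - 12) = (j + 1)*(j + 4)*(j - 3)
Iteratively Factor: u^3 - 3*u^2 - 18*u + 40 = (u - 2)*(u^2 - u - 20) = (u - 5)*(u - 2)*(u + 4)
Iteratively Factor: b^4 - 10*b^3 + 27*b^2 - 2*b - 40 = (b - 5)*(b^3 - 5*b^2 + 2*b + 8) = (b - 5)*(b - 2)*(b^2 - 3*b - 4) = (b - 5)*(b - 4)*(b - 2)*(b + 1)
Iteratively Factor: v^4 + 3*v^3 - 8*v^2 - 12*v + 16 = (v - 1)*(v^3 + 4*v^2 - 4*v - 16) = (v - 2)*(v - 1)*(v^2 + 6*v + 8) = (v - 2)*(v - 1)*(v + 4)*(v + 2)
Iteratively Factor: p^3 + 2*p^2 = (p)*(p^2 + 2*p) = p^2*(p + 2)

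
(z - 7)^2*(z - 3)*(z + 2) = z^4 - 15*z^3 + 57*z^2 + 35*z - 294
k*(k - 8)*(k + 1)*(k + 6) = k^4 - k^3 - 50*k^2 - 48*k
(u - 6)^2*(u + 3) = u^3 - 9*u^2 + 108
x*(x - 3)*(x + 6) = x^3 + 3*x^2 - 18*x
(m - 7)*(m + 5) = m^2 - 2*m - 35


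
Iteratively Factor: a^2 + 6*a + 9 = (a + 3)*(a + 3)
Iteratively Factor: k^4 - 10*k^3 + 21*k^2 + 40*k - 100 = (k + 2)*(k^3 - 12*k^2 + 45*k - 50) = (k - 5)*(k + 2)*(k^2 - 7*k + 10) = (k - 5)*(k - 2)*(k + 2)*(k - 5)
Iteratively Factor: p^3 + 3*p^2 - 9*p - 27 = (p - 3)*(p^2 + 6*p + 9) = (p - 3)*(p + 3)*(p + 3)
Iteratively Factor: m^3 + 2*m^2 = (m)*(m^2 + 2*m) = m^2*(m + 2)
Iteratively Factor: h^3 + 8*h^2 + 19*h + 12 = (h + 3)*(h^2 + 5*h + 4) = (h + 1)*(h + 3)*(h + 4)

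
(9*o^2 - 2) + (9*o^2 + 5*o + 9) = 18*o^2 + 5*o + 7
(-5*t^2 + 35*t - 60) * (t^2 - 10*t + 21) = -5*t^4 + 85*t^3 - 515*t^2 + 1335*t - 1260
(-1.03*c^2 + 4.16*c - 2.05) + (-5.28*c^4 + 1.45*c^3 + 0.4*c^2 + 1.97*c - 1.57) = -5.28*c^4 + 1.45*c^3 - 0.63*c^2 + 6.13*c - 3.62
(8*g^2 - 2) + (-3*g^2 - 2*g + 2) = 5*g^2 - 2*g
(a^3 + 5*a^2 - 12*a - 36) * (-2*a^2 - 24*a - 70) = -2*a^5 - 34*a^4 - 166*a^3 + 10*a^2 + 1704*a + 2520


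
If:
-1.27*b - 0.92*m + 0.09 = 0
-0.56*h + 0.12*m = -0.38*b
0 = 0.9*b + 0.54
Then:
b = -0.60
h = -0.21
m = 0.93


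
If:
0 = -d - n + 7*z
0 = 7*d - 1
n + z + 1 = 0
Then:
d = 1/7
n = -25/28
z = -3/28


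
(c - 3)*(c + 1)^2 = c^3 - c^2 - 5*c - 3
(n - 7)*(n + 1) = n^2 - 6*n - 7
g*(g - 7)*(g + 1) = g^3 - 6*g^2 - 7*g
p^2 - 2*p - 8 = (p - 4)*(p + 2)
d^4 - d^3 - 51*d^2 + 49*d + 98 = (d - 7)*(d - 2)*(d + 1)*(d + 7)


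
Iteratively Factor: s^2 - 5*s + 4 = (s - 1)*(s - 4)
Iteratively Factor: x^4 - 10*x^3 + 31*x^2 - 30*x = (x - 5)*(x^3 - 5*x^2 + 6*x) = (x - 5)*(x - 2)*(x^2 - 3*x) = x*(x - 5)*(x - 2)*(x - 3)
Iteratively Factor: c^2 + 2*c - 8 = (c - 2)*(c + 4)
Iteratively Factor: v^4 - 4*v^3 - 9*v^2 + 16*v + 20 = (v + 2)*(v^3 - 6*v^2 + 3*v + 10) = (v - 2)*(v + 2)*(v^2 - 4*v - 5) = (v - 2)*(v + 1)*(v + 2)*(v - 5)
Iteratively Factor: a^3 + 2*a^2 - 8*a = (a + 4)*(a^2 - 2*a) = (a - 2)*(a + 4)*(a)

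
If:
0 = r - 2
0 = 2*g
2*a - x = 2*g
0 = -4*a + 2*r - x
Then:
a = 2/3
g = 0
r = 2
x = 4/3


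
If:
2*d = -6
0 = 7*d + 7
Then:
No Solution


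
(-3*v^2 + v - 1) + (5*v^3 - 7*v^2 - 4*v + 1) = 5*v^3 - 10*v^2 - 3*v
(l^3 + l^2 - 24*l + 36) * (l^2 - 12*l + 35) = l^5 - 11*l^4 - l^3 + 359*l^2 - 1272*l + 1260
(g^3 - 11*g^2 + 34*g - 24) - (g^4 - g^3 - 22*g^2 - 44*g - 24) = -g^4 + 2*g^3 + 11*g^2 + 78*g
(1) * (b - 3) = b - 3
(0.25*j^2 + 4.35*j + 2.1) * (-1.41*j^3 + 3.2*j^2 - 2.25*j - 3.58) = -0.3525*j^5 - 5.3335*j^4 + 10.3965*j^3 - 3.9625*j^2 - 20.298*j - 7.518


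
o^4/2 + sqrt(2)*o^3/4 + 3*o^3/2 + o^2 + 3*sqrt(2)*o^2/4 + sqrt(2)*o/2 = o*(o/2 + 1)*(o + 1)*(o + sqrt(2)/2)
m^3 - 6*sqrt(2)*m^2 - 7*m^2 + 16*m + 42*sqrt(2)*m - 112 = (m - 7)*(m - 4*sqrt(2))*(m - 2*sqrt(2))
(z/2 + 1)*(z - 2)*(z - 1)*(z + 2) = z^4/2 + z^3/2 - 3*z^2 - 2*z + 4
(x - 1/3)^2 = x^2 - 2*x/3 + 1/9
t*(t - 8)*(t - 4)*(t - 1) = t^4 - 13*t^3 + 44*t^2 - 32*t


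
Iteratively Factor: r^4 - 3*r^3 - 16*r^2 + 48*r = (r - 3)*(r^3 - 16*r) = r*(r - 3)*(r^2 - 16) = r*(r - 3)*(r + 4)*(r - 4)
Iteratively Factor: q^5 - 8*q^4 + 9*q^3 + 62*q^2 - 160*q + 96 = (q - 4)*(q^4 - 4*q^3 - 7*q^2 + 34*q - 24) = (q - 4)*(q - 1)*(q^3 - 3*q^2 - 10*q + 24) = (q - 4)*(q - 1)*(q + 3)*(q^2 - 6*q + 8) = (q - 4)^2*(q - 1)*(q + 3)*(q - 2)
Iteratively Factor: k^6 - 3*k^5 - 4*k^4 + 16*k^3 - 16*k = (k - 2)*(k^5 - k^4 - 6*k^3 + 4*k^2 + 8*k) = (k - 2)^2*(k^4 + k^3 - 4*k^2 - 4*k) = (k - 2)^2*(k + 1)*(k^3 - 4*k) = (k - 2)^2*(k + 1)*(k + 2)*(k^2 - 2*k) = k*(k - 2)^2*(k + 1)*(k + 2)*(k - 2)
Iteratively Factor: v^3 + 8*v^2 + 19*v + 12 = (v + 4)*(v^2 + 4*v + 3) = (v + 3)*(v + 4)*(v + 1)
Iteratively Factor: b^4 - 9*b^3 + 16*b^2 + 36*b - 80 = (b - 4)*(b^3 - 5*b^2 - 4*b + 20) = (b - 4)*(b + 2)*(b^2 - 7*b + 10) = (b - 5)*(b - 4)*(b + 2)*(b - 2)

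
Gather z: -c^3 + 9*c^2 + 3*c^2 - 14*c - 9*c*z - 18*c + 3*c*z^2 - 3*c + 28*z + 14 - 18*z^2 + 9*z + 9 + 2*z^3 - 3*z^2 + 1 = -c^3 + 12*c^2 - 35*c + 2*z^3 + z^2*(3*c - 21) + z*(37 - 9*c) + 24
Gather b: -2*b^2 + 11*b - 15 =-2*b^2 + 11*b - 15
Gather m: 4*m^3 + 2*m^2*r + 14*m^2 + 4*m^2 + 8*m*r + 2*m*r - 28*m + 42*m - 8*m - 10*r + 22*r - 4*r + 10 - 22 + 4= 4*m^3 + m^2*(2*r + 18) + m*(10*r + 6) + 8*r - 8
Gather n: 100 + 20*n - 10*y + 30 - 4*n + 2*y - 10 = 16*n - 8*y + 120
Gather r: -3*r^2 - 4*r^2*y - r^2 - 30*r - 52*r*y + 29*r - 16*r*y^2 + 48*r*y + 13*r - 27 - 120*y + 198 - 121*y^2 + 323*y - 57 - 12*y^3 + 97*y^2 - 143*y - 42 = r^2*(-4*y - 4) + r*(-16*y^2 - 4*y + 12) - 12*y^3 - 24*y^2 + 60*y + 72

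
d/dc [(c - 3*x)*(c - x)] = 2*c - 4*x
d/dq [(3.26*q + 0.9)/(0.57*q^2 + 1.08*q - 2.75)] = (1.8582*q^2 + 3.5208*q - (1.14*q + 1.08)*(3.26*q + 0.9) - 8.965)/(0.57*q^2 + 1.08*q - 2.75)^2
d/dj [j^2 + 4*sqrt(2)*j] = 2*j + 4*sqrt(2)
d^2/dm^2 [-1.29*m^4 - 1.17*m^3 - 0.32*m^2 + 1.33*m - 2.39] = -15.48*m^2 - 7.02*m - 0.64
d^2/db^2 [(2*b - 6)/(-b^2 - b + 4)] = 4*(-(b - 3)*(2*b + 1)^2 + (3*b - 2)*(b^2 + b - 4))/(b^2 + b - 4)^3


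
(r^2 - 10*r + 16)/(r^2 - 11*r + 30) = (r^2 - 10*r + 16)/(r^2 - 11*r + 30)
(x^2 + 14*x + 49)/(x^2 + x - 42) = (x + 7)/(x - 6)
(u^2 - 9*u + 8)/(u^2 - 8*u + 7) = (u - 8)/(u - 7)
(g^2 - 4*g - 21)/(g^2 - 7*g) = (g + 3)/g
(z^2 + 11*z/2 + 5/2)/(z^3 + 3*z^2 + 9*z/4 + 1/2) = 2*(z + 5)/(2*z^2 + 5*z + 2)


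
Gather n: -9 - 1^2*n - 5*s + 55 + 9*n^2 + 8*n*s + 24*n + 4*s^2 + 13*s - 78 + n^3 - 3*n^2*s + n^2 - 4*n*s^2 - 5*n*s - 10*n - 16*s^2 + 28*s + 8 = n^3 + n^2*(10 - 3*s) + n*(-4*s^2 + 3*s + 13) - 12*s^2 + 36*s - 24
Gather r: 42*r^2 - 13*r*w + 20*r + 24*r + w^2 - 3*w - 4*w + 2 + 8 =42*r^2 + r*(44 - 13*w) + w^2 - 7*w + 10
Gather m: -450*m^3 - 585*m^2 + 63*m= -450*m^3 - 585*m^2 + 63*m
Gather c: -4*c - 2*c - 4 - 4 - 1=-6*c - 9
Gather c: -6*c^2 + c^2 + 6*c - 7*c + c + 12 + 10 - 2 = 20 - 5*c^2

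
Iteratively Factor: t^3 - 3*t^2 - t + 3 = (t - 3)*(t^2 - 1) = (t - 3)*(t + 1)*(t - 1)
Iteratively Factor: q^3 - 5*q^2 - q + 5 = (q - 1)*(q^2 - 4*q - 5) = (q - 5)*(q - 1)*(q + 1)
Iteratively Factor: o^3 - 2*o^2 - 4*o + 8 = (o + 2)*(o^2 - 4*o + 4) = (o - 2)*(o + 2)*(o - 2)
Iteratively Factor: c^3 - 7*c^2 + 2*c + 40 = (c - 5)*(c^2 - 2*c - 8) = (c - 5)*(c + 2)*(c - 4)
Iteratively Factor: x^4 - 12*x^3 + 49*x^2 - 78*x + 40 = (x - 1)*(x^3 - 11*x^2 + 38*x - 40) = (x - 4)*(x - 1)*(x^2 - 7*x + 10) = (x - 4)*(x - 2)*(x - 1)*(x - 5)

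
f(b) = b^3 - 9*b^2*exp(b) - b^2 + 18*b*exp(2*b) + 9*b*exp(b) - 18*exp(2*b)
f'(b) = -9*b^2*exp(b) + 3*b^2 + 36*b*exp(2*b) - 9*b*exp(b) - 2*b - 18*exp(2*b) + 9*exp(b)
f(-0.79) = -13.53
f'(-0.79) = -1.35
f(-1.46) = -15.14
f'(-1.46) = 6.20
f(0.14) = -19.25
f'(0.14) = -8.67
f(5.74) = 8179640.63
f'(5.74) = 18147585.75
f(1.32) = 67.04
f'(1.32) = 346.77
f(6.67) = 63169098.19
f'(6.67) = 137706816.40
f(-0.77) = -13.56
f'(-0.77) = -1.58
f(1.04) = 4.75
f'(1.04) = 128.21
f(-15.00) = -3600.00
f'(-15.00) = 705.00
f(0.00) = -18.00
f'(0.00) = -9.00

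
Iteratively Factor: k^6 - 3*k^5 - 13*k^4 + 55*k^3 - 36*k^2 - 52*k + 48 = (k - 3)*(k^5 - 13*k^3 + 16*k^2 + 12*k - 16) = (k - 3)*(k + 1)*(k^4 - k^3 - 12*k^2 + 28*k - 16) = (k - 3)*(k - 1)*(k + 1)*(k^3 - 12*k + 16) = (k - 3)*(k - 2)*(k - 1)*(k + 1)*(k^2 + 2*k - 8) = (k - 3)*(k - 2)*(k - 1)*(k + 1)*(k + 4)*(k - 2)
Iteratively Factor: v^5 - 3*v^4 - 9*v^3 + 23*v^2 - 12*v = (v - 1)*(v^4 - 2*v^3 - 11*v^2 + 12*v) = v*(v - 1)*(v^3 - 2*v^2 - 11*v + 12) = v*(v - 1)*(v + 3)*(v^2 - 5*v + 4) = v*(v - 1)^2*(v + 3)*(v - 4)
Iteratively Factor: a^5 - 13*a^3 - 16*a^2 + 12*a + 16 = (a - 1)*(a^4 + a^3 - 12*a^2 - 28*a - 16) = (a - 1)*(a + 1)*(a^3 - 12*a - 16) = (a - 1)*(a + 1)*(a + 2)*(a^2 - 2*a - 8) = (a - 4)*(a - 1)*(a + 1)*(a + 2)*(a + 2)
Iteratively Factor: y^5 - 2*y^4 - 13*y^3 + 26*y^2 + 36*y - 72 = (y + 2)*(y^4 - 4*y^3 - 5*y^2 + 36*y - 36) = (y + 2)*(y + 3)*(y^3 - 7*y^2 + 16*y - 12) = (y - 2)*(y + 2)*(y + 3)*(y^2 - 5*y + 6) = (y - 2)^2*(y + 2)*(y + 3)*(y - 3)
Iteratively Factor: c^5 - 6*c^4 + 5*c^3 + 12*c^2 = (c - 3)*(c^4 - 3*c^3 - 4*c^2) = c*(c - 3)*(c^3 - 3*c^2 - 4*c) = c*(c - 4)*(c - 3)*(c^2 + c) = c*(c - 4)*(c - 3)*(c + 1)*(c)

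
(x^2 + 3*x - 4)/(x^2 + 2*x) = (x^2 + 3*x - 4)/(x*(x + 2))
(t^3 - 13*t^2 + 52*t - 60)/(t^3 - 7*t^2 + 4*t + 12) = (t - 5)/(t + 1)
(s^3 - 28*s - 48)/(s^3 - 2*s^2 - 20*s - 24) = (s + 4)/(s + 2)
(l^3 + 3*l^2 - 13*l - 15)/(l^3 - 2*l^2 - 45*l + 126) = (l^2 + 6*l + 5)/(l^2 + l - 42)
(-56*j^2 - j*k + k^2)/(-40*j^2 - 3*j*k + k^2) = (7*j + k)/(5*j + k)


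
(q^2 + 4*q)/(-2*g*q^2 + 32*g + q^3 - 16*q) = q/(-2*g*q + 8*g + q^2 - 4*q)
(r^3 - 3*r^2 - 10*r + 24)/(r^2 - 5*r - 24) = (r^2 - 6*r + 8)/(r - 8)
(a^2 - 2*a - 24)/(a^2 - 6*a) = (a + 4)/a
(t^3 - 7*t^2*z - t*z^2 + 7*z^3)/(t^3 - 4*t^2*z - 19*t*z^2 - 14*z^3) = (t - z)/(t + 2*z)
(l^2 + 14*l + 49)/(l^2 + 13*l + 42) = (l + 7)/(l + 6)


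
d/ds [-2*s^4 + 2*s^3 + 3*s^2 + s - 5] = -8*s^3 + 6*s^2 + 6*s + 1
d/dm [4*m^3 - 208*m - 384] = 12*m^2 - 208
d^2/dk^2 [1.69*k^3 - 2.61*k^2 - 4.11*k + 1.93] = 10.14*k - 5.22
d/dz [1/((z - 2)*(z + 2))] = -2*z/(z^4 - 8*z^2 + 16)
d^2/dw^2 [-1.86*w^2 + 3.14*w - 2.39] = -3.72000000000000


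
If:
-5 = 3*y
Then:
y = -5/3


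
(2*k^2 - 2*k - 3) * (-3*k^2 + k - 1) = -6*k^4 + 8*k^3 + 5*k^2 - k + 3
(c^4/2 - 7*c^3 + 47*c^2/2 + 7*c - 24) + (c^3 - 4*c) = c^4/2 - 6*c^3 + 47*c^2/2 + 3*c - 24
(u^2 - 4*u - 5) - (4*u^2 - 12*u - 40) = -3*u^2 + 8*u + 35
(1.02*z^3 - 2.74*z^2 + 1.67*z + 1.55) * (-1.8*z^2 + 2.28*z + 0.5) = -1.836*z^5 + 7.2576*z^4 - 8.7432*z^3 - 0.352400000000001*z^2 + 4.369*z + 0.775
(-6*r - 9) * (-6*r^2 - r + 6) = 36*r^3 + 60*r^2 - 27*r - 54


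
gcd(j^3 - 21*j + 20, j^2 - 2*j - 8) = j - 4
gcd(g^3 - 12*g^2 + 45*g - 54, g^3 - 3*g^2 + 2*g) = 1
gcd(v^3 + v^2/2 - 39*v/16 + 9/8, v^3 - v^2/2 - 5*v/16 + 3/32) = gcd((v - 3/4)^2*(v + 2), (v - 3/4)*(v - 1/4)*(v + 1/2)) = v - 3/4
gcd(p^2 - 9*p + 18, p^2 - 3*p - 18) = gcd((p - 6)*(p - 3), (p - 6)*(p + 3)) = p - 6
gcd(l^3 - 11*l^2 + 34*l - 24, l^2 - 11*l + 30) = l - 6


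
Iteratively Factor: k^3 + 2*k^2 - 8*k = (k + 4)*(k^2 - 2*k) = k*(k + 4)*(k - 2)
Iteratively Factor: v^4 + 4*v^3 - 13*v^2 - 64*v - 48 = (v + 3)*(v^3 + v^2 - 16*v - 16) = (v + 1)*(v + 3)*(v^2 - 16) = (v + 1)*(v + 3)*(v + 4)*(v - 4)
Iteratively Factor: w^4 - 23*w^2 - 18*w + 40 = (w + 2)*(w^3 - 2*w^2 - 19*w + 20) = (w + 2)*(w + 4)*(w^2 - 6*w + 5) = (w - 1)*(w + 2)*(w + 4)*(w - 5)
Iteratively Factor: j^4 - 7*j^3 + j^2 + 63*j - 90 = (j - 5)*(j^3 - 2*j^2 - 9*j + 18) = (j - 5)*(j - 2)*(j^2 - 9) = (j - 5)*(j - 3)*(j - 2)*(j + 3)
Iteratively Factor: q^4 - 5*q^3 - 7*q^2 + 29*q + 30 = (q - 3)*(q^3 - 2*q^2 - 13*q - 10) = (q - 5)*(q - 3)*(q^2 + 3*q + 2) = (q - 5)*(q - 3)*(q + 1)*(q + 2)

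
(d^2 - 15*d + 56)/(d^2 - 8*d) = (d - 7)/d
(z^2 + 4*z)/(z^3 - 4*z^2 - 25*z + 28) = z/(z^2 - 8*z + 7)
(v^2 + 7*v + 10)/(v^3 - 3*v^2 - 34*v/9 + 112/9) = 9*(v + 5)/(9*v^2 - 45*v + 56)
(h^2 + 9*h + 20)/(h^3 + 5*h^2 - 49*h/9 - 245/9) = 9*(h + 4)/(9*h^2 - 49)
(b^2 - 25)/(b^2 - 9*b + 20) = (b + 5)/(b - 4)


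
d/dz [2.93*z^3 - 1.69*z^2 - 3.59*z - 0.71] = 8.79*z^2 - 3.38*z - 3.59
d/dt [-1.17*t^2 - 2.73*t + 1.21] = -2.34*t - 2.73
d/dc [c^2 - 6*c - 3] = 2*c - 6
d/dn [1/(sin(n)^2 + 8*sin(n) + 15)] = -2*(sin(n) + 4)*cos(n)/(sin(n)^2 + 8*sin(n) + 15)^2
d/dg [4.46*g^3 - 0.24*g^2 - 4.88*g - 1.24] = 13.38*g^2 - 0.48*g - 4.88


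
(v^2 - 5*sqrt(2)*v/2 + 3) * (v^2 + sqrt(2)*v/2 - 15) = v^4 - 2*sqrt(2)*v^3 - 29*v^2/2 + 39*sqrt(2)*v - 45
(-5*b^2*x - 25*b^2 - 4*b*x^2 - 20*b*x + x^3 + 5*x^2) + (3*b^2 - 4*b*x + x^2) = -5*b^2*x - 22*b^2 - 4*b*x^2 - 24*b*x + x^3 + 6*x^2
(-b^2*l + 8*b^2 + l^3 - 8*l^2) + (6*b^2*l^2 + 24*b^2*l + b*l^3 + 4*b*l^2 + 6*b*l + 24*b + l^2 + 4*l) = 6*b^2*l^2 + 23*b^2*l + 8*b^2 + b*l^3 + 4*b*l^2 + 6*b*l + 24*b + l^3 - 7*l^2 + 4*l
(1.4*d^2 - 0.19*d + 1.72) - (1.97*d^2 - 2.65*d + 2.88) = -0.57*d^2 + 2.46*d - 1.16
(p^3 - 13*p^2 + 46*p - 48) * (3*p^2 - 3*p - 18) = 3*p^5 - 42*p^4 + 159*p^3 - 48*p^2 - 684*p + 864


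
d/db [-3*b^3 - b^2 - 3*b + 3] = -9*b^2 - 2*b - 3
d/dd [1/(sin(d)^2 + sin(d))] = -(2/tan(d) + cos(d)/sin(d)^2)/(sin(d) + 1)^2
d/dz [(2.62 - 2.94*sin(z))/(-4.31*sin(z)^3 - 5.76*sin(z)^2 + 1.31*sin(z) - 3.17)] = (-25.3428*sin(z)^3 + 16.9422*sin(z)^2 + 30.1824*sin(z) + 5.8876)*cos(z)/(18.5761*sin(z)^6 + 49.6512*sin(z)^5 + 21.8854*sin(z)^4 + 12.2342*sin(z)^3 + 38.2345*sin(z)^2 - 8.3054*sin(z) + 10.0489)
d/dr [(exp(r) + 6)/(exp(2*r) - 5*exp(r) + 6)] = (-(exp(r) + 6)*(2*exp(r) - 5) + exp(2*r) - 5*exp(r) + 6)*exp(r)/(exp(2*r) - 5*exp(r) + 6)^2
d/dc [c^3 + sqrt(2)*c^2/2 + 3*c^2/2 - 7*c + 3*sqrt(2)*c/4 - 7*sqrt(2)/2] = 3*c^2 + sqrt(2)*c + 3*c - 7 + 3*sqrt(2)/4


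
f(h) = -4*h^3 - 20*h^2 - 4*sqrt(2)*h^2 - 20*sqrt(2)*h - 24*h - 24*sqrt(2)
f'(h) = -12*h^2 - 40*h - 8*sqrt(2)*h - 20*sqrt(2) - 24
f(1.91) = -255.27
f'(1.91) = -194.07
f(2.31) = -340.93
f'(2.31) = -234.85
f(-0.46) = -14.93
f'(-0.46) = -31.22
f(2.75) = -454.94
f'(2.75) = -284.15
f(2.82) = -475.12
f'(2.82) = -292.42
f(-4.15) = 27.06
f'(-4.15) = -46.00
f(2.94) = -511.07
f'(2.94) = -306.87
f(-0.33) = -19.34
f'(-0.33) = -36.66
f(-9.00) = 1274.41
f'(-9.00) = -562.46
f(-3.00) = 0.00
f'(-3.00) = -6.34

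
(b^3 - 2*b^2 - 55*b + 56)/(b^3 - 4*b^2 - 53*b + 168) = (b - 1)/(b - 3)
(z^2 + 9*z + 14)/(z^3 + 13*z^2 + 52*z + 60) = (z + 7)/(z^2 + 11*z + 30)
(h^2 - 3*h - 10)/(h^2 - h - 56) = (-h^2 + 3*h + 10)/(-h^2 + h + 56)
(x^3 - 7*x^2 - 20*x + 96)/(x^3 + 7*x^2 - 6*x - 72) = (x - 8)/(x + 6)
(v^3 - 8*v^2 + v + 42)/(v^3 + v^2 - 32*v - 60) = (v^2 - 10*v + 21)/(v^2 - v - 30)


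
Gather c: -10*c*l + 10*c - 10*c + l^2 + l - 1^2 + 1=-10*c*l + l^2 + l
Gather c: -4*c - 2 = -4*c - 2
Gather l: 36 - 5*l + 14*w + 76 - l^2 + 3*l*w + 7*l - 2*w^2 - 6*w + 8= -l^2 + l*(3*w + 2) - 2*w^2 + 8*w + 120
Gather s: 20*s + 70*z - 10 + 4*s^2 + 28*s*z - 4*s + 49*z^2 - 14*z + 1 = 4*s^2 + s*(28*z + 16) + 49*z^2 + 56*z - 9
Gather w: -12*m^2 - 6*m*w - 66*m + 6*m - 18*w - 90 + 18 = -12*m^2 - 60*m + w*(-6*m - 18) - 72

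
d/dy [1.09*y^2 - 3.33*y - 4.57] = 2.18*y - 3.33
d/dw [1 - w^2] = -2*w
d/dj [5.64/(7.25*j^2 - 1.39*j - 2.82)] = (7.8396 - 81.78*j)/(-7.25*j^2 + 1.39*j + 2.82)^2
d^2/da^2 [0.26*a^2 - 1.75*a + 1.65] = 0.520000000000000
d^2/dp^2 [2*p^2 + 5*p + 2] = 4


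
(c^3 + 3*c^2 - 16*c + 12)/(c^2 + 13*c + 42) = (c^2 - 3*c + 2)/(c + 7)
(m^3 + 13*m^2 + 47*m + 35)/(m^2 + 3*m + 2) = (m^2 + 12*m + 35)/(m + 2)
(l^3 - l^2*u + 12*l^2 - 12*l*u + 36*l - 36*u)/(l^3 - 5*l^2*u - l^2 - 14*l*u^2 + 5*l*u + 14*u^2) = (l^3 - l^2*u + 12*l^2 - 12*l*u + 36*l - 36*u)/(l^3 - 5*l^2*u - l^2 - 14*l*u^2 + 5*l*u + 14*u^2)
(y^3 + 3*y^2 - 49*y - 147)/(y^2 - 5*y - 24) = (y^2 - 49)/(y - 8)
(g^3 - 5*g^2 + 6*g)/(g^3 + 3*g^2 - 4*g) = (g^2 - 5*g + 6)/(g^2 + 3*g - 4)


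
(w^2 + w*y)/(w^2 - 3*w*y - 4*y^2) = w/(w - 4*y)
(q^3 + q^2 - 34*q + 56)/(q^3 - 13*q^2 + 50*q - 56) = (q + 7)/(q - 7)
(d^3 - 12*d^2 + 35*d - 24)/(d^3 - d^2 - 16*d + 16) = (d^2 - 11*d + 24)/(d^2 - 16)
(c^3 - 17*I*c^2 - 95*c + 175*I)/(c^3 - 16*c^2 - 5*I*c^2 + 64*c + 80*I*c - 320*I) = (c^2 - 12*I*c - 35)/(c^2 - 16*c + 64)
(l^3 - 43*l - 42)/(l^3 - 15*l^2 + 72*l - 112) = (l^2 + 7*l + 6)/(l^2 - 8*l + 16)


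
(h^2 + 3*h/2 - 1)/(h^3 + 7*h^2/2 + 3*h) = (2*h - 1)/(h*(2*h + 3))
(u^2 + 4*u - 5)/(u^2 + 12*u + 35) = (u - 1)/(u + 7)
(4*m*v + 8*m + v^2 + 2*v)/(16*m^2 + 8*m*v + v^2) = (v + 2)/(4*m + v)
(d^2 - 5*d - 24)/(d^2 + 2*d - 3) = (d - 8)/(d - 1)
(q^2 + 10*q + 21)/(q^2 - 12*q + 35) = (q^2 + 10*q + 21)/(q^2 - 12*q + 35)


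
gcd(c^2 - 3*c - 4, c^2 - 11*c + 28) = c - 4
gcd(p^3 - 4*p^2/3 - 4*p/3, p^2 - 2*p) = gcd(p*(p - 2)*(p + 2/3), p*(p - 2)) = p^2 - 2*p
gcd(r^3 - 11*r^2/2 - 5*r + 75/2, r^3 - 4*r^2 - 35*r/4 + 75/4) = r^2 - 5*r/2 - 25/2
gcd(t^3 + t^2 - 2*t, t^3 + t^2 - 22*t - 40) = t + 2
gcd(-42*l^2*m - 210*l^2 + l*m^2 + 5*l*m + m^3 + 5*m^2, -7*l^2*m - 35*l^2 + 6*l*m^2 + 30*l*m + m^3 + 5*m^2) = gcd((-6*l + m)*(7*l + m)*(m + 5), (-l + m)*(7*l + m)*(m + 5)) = 7*l*m + 35*l + m^2 + 5*m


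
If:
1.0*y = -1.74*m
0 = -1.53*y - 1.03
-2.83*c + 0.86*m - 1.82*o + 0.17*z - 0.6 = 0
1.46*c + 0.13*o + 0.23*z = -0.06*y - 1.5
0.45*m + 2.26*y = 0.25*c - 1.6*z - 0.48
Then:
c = -1.21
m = 0.39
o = 1.77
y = -0.67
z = 0.35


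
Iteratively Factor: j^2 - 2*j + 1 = (j - 1)*(j - 1)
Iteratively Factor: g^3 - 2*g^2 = (g)*(g^2 - 2*g) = g^2*(g - 2)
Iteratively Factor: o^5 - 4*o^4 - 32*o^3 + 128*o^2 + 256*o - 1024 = (o - 4)*(o^4 - 32*o^2 + 256) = (o - 4)*(o + 4)*(o^3 - 4*o^2 - 16*o + 64) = (o - 4)^2*(o + 4)*(o^2 - 16) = (o - 4)^3*(o + 4)*(o + 4)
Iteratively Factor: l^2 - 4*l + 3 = (l - 1)*(l - 3)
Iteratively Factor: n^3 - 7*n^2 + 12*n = (n)*(n^2 - 7*n + 12) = n*(n - 3)*(n - 4)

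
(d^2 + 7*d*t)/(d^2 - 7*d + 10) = d*(d + 7*t)/(d^2 - 7*d + 10)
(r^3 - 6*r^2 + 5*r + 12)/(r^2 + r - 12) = (r^2 - 3*r - 4)/(r + 4)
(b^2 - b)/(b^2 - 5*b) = (b - 1)/(b - 5)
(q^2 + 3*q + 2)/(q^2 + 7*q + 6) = (q + 2)/(q + 6)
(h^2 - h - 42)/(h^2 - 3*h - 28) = (h + 6)/(h + 4)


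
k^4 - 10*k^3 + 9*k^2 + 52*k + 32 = (k - 8)*(k - 4)*(k + 1)^2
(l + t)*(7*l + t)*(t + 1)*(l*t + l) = 7*l^3*t^2 + 14*l^3*t + 7*l^3 + 8*l^2*t^3 + 16*l^2*t^2 + 8*l^2*t + l*t^4 + 2*l*t^3 + l*t^2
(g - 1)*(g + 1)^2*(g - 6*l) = g^4 - 6*g^3*l + g^3 - 6*g^2*l - g^2 + 6*g*l - g + 6*l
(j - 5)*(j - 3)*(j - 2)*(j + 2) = j^4 - 8*j^3 + 11*j^2 + 32*j - 60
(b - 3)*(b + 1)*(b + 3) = b^3 + b^2 - 9*b - 9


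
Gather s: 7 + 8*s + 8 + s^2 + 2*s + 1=s^2 + 10*s + 16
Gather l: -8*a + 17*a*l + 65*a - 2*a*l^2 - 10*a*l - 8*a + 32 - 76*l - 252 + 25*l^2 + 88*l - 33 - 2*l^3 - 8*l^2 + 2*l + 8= 49*a - 2*l^3 + l^2*(17 - 2*a) + l*(7*a + 14) - 245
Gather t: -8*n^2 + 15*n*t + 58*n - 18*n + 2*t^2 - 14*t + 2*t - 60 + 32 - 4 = -8*n^2 + 40*n + 2*t^2 + t*(15*n - 12) - 32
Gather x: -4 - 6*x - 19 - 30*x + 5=-36*x - 18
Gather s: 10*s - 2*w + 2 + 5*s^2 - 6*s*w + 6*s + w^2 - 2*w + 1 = 5*s^2 + s*(16 - 6*w) + w^2 - 4*w + 3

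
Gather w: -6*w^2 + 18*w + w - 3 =-6*w^2 + 19*w - 3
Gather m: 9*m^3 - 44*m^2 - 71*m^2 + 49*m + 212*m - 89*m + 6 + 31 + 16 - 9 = 9*m^3 - 115*m^2 + 172*m + 44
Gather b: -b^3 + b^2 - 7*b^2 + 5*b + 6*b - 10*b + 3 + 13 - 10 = -b^3 - 6*b^2 + b + 6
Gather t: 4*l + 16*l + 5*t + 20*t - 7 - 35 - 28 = 20*l + 25*t - 70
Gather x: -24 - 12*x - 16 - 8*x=-20*x - 40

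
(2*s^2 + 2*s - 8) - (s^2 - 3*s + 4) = s^2 + 5*s - 12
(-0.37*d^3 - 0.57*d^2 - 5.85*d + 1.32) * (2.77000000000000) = -1.0249*d^3 - 1.5789*d^2 - 16.2045*d + 3.6564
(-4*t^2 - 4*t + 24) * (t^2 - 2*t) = -4*t^4 + 4*t^3 + 32*t^2 - 48*t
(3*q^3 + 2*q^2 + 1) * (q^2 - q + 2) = 3*q^5 - q^4 + 4*q^3 + 5*q^2 - q + 2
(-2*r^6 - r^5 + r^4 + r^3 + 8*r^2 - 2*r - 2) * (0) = 0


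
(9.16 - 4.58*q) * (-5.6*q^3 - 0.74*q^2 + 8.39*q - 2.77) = 25.648*q^4 - 47.9068*q^3 - 45.2046*q^2 + 89.539*q - 25.3732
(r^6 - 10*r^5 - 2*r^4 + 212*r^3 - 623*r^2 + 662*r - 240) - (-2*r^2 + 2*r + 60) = r^6 - 10*r^5 - 2*r^4 + 212*r^3 - 621*r^2 + 660*r - 300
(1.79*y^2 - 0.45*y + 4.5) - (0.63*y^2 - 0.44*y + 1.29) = 1.16*y^2 - 0.01*y + 3.21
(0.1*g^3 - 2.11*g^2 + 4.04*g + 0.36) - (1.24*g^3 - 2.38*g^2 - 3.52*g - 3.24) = -1.14*g^3 + 0.27*g^2 + 7.56*g + 3.6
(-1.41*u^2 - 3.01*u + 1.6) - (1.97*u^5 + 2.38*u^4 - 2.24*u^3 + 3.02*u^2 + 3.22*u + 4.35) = -1.97*u^5 - 2.38*u^4 + 2.24*u^3 - 4.43*u^2 - 6.23*u - 2.75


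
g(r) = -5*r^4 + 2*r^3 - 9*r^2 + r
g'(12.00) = -33911.00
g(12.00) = -101508.00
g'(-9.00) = 15229.00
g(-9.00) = -35001.00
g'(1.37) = -63.83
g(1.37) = -27.99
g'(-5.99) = 4622.54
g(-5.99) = -7195.66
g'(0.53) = -9.83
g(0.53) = -2.09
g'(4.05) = -1302.09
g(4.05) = -1355.92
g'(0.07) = -0.24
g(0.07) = 0.03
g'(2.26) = -239.90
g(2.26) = -151.06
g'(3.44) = -804.07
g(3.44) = -721.82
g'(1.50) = -80.00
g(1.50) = -37.31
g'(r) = -20*r^3 + 6*r^2 - 18*r + 1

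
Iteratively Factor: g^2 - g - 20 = (g + 4)*(g - 5)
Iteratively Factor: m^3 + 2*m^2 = (m + 2)*(m^2) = m*(m + 2)*(m)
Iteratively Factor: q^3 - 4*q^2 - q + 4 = (q + 1)*(q^2 - 5*q + 4) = (q - 4)*(q + 1)*(q - 1)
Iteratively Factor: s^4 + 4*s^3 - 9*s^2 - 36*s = (s + 3)*(s^3 + s^2 - 12*s) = (s - 3)*(s + 3)*(s^2 + 4*s) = s*(s - 3)*(s + 3)*(s + 4)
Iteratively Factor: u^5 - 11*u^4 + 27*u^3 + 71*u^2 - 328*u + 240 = (u - 4)*(u^4 - 7*u^3 - u^2 + 67*u - 60) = (u - 4)*(u - 1)*(u^3 - 6*u^2 - 7*u + 60) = (u - 5)*(u - 4)*(u - 1)*(u^2 - u - 12) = (u - 5)*(u - 4)*(u - 1)*(u + 3)*(u - 4)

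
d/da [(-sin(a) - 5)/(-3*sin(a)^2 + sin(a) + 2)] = 3*(-10*sin(a) + cos(a)^2)*cos(a)/(-3*sin(a)^2 + sin(a) + 2)^2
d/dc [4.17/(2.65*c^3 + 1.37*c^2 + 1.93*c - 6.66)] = (-33.1515*c^2 - 11.4258*c - 8.0481)/(2.65*c^3 + 1.37*c^2 + 1.93*c - 6.66)^2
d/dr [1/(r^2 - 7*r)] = (7 - 2*r)/(r^2*(r - 7)^2)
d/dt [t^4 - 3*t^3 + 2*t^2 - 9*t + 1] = 4*t^3 - 9*t^2 + 4*t - 9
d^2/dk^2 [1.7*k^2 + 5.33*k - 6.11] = 3.40000000000000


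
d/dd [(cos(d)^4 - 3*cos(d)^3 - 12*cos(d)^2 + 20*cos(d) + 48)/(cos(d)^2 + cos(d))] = 2*(-cos(d)^5 + 3*cos(d)^3 + 16*cos(d)^2 + 48*cos(d) + 24)*sin(d)/((cos(d) + 1)^2*cos(d)^2)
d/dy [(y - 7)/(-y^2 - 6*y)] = (y^2 - 14*y - 42)/(y^2*(y^2 + 12*y + 36))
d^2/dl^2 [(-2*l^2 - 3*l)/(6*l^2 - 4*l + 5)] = 4*(-78*l^3 + 90*l^2 + 135*l - 55)/(216*l^6 - 432*l^5 + 828*l^4 - 784*l^3 + 690*l^2 - 300*l + 125)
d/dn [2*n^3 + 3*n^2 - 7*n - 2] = 6*n^2 + 6*n - 7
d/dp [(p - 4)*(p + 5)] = 2*p + 1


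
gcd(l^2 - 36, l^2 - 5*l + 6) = 1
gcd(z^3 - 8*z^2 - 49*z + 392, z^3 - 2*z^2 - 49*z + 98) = z^2 - 49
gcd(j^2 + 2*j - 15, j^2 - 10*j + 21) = j - 3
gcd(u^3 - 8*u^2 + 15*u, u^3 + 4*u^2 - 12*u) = u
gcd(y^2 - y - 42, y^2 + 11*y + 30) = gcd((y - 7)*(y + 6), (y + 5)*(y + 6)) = y + 6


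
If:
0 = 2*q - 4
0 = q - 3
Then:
No Solution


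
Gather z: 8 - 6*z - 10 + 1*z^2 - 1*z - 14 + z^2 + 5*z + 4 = 2*z^2 - 2*z - 12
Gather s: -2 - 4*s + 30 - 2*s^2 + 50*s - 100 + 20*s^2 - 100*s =18*s^2 - 54*s - 72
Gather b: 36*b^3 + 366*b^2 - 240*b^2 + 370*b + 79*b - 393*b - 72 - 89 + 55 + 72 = 36*b^3 + 126*b^2 + 56*b - 34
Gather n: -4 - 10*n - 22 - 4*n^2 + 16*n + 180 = -4*n^2 + 6*n + 154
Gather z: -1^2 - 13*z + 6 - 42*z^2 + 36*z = -42*z^2 + 23*z + 5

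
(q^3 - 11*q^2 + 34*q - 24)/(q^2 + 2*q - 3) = (q^2 - 10*q + 24)/(q + 3)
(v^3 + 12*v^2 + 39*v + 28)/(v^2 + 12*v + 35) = (v^2 + 5*v + 4)/(v + 5)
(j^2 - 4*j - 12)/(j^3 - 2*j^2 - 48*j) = (-j^2 + 4*j + 12)/(j*(-j^2 + 2*j + 48))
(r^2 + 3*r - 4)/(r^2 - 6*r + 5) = (r + 4)/(r - 5)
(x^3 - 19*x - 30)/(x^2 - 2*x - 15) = x + 2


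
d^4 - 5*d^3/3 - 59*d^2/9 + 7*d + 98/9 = (d - 7/3)^2*(d + 1)*(d + 2)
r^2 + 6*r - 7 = (r - 1)*(r + 7)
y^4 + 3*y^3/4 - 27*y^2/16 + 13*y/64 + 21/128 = (y - 3/4)*(y - 1/2)*(y + 1/4)*(y + 7/4)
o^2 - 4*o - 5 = (o - 5)*(o + 1)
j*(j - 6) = j^2 - 6*j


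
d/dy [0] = 0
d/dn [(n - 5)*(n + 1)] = 2*n - 4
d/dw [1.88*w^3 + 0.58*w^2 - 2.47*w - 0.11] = 5.64*w^2 + 1.16*w - 2.47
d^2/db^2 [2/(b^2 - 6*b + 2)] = 4*(-b^2 + 6*b + 4*(b - 3)^2 - 2)/(b^2 - 6*b + 2)^3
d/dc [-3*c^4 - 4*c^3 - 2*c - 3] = -12*c^3 - 12*c^2 - 2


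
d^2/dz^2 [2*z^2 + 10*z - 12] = 4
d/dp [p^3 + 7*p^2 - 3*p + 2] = 3*p^2 + 14*p - 3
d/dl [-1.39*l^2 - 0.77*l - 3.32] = -2.78*l - 0.77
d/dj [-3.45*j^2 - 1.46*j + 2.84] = -6.9*j - 1.46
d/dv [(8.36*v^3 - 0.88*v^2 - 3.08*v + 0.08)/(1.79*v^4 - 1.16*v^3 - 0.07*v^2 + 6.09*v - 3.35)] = (-14.9644*v^6 + 3.1504*v^5 + 14.9336*v^4 + 94.1064*v^3 - 89.3144*v^2 + 5.9072*v + 9.8308)/(3.2041*v^8 - 4.1528*v^7 + 1.095*v^6 + 21.9646*v^5 - 26.1169*v^4 + 6.9194*v^3 + 37.5571*v^2 - 40.803*v + 11.2225)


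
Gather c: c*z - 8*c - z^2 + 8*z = c*(z - 8) - z^2 + 8*z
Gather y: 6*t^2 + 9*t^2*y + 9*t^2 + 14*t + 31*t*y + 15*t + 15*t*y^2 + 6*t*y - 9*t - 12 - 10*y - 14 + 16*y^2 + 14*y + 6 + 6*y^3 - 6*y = 15*t^2 + 20*t + 6*y^3 + y^2*(15*t + 16) + y*(9*t^2 + 37*t - 2) - 20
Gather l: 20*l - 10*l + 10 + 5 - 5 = 10*l + 10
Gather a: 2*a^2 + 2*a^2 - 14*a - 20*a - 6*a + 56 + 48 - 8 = 4*a^2 - 40*a + 96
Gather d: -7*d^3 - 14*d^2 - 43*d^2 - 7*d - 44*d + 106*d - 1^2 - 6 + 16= -7*d^3 - 57*d^2 + 55*d + 9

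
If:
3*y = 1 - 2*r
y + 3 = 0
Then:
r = 5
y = -3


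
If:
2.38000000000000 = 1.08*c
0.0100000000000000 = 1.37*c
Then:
No Solution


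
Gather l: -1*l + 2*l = l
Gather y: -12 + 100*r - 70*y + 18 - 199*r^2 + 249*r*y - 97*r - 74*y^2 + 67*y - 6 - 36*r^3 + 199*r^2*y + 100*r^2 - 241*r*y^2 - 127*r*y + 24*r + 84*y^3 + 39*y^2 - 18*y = -36*r^3 - 99*r^2 + 27*r + 84*y^3 + y^2*(-241*r - 35) + y*(199*r^2 + 122*r - 21)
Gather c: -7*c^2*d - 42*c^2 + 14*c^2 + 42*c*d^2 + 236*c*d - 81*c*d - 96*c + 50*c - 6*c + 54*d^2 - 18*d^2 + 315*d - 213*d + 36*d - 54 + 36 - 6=c^2*(-7*d - 28) + c*(42*d^2 + 155*d - 52) + 36*d^2 + 138*d - 24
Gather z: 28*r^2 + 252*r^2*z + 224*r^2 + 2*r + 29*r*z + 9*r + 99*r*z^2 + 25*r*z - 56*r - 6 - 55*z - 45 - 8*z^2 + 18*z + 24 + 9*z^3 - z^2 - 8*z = 252*r^2 - 45*r + 9*z^3 + z^2*(99*r - 9) + z*(252*r^2 + 54*r - 45) - 27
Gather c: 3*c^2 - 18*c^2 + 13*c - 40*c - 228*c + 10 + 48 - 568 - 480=-15*c^2 - 255*c - 990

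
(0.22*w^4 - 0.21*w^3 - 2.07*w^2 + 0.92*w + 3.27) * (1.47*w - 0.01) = 0.3234*w^5 - 0.3109*w^4 - 3.0408*w^3 + 1.3731*w^2 + 4.7977*w - 0.0327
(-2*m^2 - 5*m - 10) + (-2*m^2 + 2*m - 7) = -4*m^2 - 3*m - 17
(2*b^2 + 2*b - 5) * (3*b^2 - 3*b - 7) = 6*b^4 - 35*b^2 + b + 35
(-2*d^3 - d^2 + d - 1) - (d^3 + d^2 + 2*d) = -3*d^3 - 2*d^2 - d - 1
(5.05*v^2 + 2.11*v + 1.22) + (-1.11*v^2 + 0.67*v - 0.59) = 3.94*v^2 + 2.78*v + 0.63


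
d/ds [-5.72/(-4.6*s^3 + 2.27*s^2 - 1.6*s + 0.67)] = (-78.936*s^2 + 25.9688*s - 9.152)/(4.6*s^3 - 2.27*s^2 + 1.6*s - 0.67)^2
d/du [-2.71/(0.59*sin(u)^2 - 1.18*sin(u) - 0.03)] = 3.1978*(sin(u) - 1)*cos(u)/(-0.59*sin(u)^2 + 1.18*sin(u) + 0.03)^2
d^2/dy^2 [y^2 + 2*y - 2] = 2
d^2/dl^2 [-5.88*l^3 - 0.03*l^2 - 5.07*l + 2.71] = -35.28*l - 0.06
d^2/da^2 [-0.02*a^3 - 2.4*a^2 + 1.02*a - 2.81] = -0.12*a - 4.8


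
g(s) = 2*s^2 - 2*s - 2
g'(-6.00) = -26.00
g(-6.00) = 82.00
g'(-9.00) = -38.00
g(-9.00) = 178.00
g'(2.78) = 9.12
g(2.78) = 7.90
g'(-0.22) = -2.88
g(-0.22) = -1.46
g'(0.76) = 1.04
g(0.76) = -2.36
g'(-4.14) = -18.56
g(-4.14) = 40.56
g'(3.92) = 13.68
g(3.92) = 20.89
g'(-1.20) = -6.80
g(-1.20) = 3.28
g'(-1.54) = -8.16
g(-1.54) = 5.82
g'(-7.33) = -31.32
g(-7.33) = 120.12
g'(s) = 4*s - 2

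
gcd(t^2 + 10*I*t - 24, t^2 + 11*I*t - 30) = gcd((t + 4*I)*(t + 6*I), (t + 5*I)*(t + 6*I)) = t + 6*I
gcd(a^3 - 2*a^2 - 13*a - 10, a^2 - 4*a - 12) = a + 2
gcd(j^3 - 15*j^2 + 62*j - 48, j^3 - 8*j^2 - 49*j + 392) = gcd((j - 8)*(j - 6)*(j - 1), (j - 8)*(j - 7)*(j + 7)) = j - 8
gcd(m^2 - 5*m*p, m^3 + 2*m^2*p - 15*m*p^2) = m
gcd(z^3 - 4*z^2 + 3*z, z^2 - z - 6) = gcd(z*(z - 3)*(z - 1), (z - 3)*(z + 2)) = z - 3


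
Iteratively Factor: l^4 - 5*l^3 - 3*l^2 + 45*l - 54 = (l + 3)*(l^3 - 8*l^2 + 21*l - 18) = (l - 2)*(l + 3)*(l^2 - 6*l + 9) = (l - 3)*(l - 2)*(l + 3)*(l - 3)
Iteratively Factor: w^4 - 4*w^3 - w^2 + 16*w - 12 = (w - 2)*(w^3 - 2*w^2 - 5*w + 6) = (w - 3)*(w - 2)*(w^2 + w - 2) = (w - 3)*(w - 2)*(w - 1)*(w + 2)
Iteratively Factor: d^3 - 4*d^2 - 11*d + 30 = (d - 2)*(d^2 - 2*d - 15) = (d - 2)*(d + 3)*(d - 5)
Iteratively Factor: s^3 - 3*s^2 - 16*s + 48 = (s + 4)*(s^2 - 7*s + 12) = (s - 3)*(s + 4)*(s - 4)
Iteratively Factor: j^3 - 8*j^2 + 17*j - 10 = (j - 5)*(j^2 - 3*j + 2) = (j - 5)*(j - 2)*(j - 1)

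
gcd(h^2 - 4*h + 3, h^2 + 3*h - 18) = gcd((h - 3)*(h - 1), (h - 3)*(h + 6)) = h - 3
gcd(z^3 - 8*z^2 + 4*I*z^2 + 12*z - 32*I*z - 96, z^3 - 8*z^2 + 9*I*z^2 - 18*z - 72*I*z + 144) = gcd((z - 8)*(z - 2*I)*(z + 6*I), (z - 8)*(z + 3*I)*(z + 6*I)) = z^2 + z*(-8 + 6*I) - 48*I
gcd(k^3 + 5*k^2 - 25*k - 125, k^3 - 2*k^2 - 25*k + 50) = k^2 - 25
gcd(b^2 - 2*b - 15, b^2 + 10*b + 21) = b + 3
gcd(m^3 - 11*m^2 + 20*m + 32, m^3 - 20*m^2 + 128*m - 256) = m^2 - 12*m + 32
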